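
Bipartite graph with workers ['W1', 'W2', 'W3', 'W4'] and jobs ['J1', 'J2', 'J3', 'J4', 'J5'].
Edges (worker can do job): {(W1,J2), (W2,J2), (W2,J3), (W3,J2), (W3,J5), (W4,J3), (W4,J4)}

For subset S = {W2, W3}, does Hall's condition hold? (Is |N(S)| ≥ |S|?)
Yes: |N(S)| = 3, |S| = 2

Subset S = {W2, W3}
Neighbors N(S) = {J2, J3, J5}

|N(S)| = 3, |S| = 2
Hall's condition: |N(S)| ≥ |S| is satisfied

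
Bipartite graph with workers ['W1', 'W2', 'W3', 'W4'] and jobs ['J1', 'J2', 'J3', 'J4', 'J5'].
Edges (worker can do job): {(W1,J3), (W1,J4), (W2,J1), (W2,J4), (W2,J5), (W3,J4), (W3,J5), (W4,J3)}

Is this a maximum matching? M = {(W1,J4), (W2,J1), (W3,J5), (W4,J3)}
Yes, size 4 is maximum

Proposed matching has size 4.
Maximum matching size for this graph: 4.

This is a maximum matching.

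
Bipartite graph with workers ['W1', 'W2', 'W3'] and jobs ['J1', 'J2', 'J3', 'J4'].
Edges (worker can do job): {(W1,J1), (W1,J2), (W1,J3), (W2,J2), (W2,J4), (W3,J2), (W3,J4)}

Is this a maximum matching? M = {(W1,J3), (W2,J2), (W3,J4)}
Yes, size 3 is maximum

Proposed matching has size 3.
Maximum matching size for this graph: 3.

This is a maximum matching.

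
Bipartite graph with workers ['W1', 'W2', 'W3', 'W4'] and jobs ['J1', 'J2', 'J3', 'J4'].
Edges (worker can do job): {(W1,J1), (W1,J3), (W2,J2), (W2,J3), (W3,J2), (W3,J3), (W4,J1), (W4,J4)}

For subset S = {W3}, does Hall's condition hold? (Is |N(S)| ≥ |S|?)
Yes: |N(S)| = 2, |S| = 1

Subset S = {W3}
Neighbors N(S) = {J2, J3}

|N(S)| = 2, |S| = 1
Hall's condition: |N(S)| ≥ |S| is satisfied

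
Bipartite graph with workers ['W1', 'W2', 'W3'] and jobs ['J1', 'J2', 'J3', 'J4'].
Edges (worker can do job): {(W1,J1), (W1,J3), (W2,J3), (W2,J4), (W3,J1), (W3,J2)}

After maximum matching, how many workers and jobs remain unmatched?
Unmatched: 0 workers, 1 jobs

Maximum matching size: 3
Workers: 3 total, 3 matched, 0 unmatched
Jobs: 4 total, 3 matched, 1 unmatched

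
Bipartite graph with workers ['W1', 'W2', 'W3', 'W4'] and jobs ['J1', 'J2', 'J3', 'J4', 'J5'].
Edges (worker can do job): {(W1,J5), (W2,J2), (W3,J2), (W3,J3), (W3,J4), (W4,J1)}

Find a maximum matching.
Matching: {(W1,J5), (W2,J2), (W3,J4), (W4,J1)}

Maximum matching (size 4):
  W1 → J5
  W2 → J2
  W3 → J4
  W4 → J1

Each worker is assigned to at most one job, and each job to at most one worker.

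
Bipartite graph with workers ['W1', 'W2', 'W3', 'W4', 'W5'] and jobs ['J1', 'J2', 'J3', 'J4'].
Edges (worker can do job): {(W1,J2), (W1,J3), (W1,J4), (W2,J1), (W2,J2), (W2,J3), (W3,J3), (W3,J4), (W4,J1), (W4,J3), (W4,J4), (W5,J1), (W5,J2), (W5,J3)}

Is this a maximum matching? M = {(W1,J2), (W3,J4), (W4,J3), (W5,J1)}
Yes, size 4 is maximum

Proposed matching has size 4.
Maximum matching size for this graph: 4.

This is a maximum matching.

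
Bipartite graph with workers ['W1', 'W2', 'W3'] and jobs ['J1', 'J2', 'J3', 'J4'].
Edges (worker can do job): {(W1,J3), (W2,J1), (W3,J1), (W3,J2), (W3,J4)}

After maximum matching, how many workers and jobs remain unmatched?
Unmatched: 0 workers, 1 jobs

Maximum matching size: 3
Workers: 3 total, 3 matched, 0 unmatched
Jobs: 4 total, 3 matched, 1 unmatched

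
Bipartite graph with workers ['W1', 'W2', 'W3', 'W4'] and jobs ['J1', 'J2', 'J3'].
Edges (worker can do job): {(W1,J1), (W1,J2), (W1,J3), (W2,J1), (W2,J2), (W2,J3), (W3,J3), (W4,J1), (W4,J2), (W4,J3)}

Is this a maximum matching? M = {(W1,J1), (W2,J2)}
No, size 2 is not maximum

Proposed matching has size 2.
Maximum matching size for this graph: 3.

This is NOT maximum - can be improved to size 3.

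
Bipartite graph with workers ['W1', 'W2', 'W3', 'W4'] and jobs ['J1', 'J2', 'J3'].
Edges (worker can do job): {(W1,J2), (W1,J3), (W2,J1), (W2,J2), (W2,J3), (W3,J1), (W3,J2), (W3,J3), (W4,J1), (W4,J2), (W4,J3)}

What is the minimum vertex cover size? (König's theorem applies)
Minimum vertex cover size = 3

By König's theorem: in bipartite graphs,
min vertex cover = max matching = 3

Maximum matching has size 3, so minimum vertex cover also has size 3.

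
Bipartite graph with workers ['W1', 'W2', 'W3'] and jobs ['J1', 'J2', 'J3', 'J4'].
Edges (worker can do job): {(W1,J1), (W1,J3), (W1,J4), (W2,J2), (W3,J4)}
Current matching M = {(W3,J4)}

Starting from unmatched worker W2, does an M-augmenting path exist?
Yes: W2 → J2

An M-augmenting path alternates non-matching / matching edges, starting and ending at unmatched vertices.
Path: W2 → J2
(J2 is unmatched in M, so the path is augmenting.)
Flipping edges along this path would increase |M| from 1 to 2.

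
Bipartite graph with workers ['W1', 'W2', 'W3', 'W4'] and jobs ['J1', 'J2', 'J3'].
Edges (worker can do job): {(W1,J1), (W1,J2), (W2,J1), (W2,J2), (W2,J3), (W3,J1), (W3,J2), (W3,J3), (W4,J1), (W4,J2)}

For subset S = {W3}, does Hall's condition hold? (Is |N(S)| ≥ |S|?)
Yes: |N(S)| = 3, |S| = 1

Subset S = {W3}
Neighbors N(S) = {J1, J2, J3}

|N(S)| = 3, |S| = 1
Hall's condition: |N(S)| ≥ |S| is satisfied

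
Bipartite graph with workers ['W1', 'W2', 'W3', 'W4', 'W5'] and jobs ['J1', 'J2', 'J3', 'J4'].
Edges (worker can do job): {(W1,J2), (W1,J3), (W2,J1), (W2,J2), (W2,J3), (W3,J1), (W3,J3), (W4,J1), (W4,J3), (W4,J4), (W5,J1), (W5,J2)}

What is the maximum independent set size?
Maximum independent set = 5

By König's theorem:
- Min vertex cover = Max matching = 4
- Max independent set = Total vertices - Min vertex cover
- Max independent set = 9 - 4 = 5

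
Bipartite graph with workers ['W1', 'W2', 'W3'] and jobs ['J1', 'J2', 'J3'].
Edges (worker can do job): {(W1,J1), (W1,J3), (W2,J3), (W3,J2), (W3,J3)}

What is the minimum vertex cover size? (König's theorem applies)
Minimum vertex cover size = 3

By König's theorem: in bipartite graphs,
min vertex cover = max matching = 3

Maximum matching has size 3, so minimum vertex cover also has size 3.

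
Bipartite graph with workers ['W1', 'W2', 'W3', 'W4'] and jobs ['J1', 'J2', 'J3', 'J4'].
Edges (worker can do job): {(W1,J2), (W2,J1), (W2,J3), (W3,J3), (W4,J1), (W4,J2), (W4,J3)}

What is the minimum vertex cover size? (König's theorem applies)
Minimum vertex cover size = 3

By König's theorem: in bipartite graphs,
min vertex cover = max matching = 3

Maximum matching has size 3, so minimum vertex cover also has size 3.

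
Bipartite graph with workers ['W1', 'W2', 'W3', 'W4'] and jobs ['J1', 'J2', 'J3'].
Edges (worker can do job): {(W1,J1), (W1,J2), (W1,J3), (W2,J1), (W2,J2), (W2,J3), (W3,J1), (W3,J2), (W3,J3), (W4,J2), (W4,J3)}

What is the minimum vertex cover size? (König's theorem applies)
Minimum vertex cover size = 3

By König's theorem: in bipartite graphs,
min vertex cover = max matching = 3

Maximum matching has size 3, so minimum vertex cover also has size 3.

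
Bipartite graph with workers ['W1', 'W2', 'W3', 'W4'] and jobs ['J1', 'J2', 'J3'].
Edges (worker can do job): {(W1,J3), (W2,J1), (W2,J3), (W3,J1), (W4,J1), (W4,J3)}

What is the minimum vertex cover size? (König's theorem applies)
Minimum vertex cover size = 2

By König's theorem: in bipartite graphs,
min vertex cover = max matching = 2

Maximum matching has size 2, so minimum vertex cover also has size 2.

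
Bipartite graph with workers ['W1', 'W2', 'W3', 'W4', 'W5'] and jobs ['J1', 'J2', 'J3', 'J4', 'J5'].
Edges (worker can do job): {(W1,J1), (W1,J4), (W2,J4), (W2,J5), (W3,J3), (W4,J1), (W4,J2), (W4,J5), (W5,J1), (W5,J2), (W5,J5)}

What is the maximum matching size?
Maximum matching size = 5

Maximum matching: {(W1,J1), (W2,J4), (W3,J3), (W4,J2), (W5,J5)}
Size: 5

This assigns 5 workers to 5 distinct jobs.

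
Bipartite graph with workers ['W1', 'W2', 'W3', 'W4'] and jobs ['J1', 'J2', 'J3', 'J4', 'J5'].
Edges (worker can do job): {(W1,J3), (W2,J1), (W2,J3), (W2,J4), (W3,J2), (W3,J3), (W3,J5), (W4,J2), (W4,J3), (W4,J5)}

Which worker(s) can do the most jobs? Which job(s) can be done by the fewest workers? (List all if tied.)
Most versatile: W2, W3, W4 (3 jobs); Least covered: J1, J4 (1 workers)

Worker degrees (jobs they can do): W1:1, W2:3, W3:3, W4:3
Job degrees (workers who can do it): J1:1, J2:2, J3:4, J4:1, J5:2

Maximum worker degree is 3, achieved by: W2, W3, W4
Minimum job degree is 1, achieved by: J1, J4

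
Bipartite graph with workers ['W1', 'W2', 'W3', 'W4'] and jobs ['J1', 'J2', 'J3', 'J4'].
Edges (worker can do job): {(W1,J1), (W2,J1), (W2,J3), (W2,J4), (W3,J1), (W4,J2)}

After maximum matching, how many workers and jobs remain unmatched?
Unmatched: 1 workers, 1 jobs

Maximum matching size: 3
Workers: 4 total, 3 matched, 1 unmatched
Jobs: 4 total, 3 matched, 1 unmatched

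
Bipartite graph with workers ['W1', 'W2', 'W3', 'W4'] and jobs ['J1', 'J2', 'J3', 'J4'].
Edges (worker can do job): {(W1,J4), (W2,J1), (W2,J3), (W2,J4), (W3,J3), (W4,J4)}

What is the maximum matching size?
Maximum matching size = 3

Maximum matching: {(W2,J1), (W3,J3), (W4,J4)}
Size: 3

This assigns 3 workers to 3 distinct jobs.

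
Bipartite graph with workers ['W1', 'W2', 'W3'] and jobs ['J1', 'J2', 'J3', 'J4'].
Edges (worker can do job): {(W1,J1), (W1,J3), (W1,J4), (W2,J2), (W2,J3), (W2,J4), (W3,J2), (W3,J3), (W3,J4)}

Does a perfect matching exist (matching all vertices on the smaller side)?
Yes, perfect matching exists (size 3)

Perfect matching: {(W1,J1), (W2,J4), (W3,J3)}
All 3 vertices on the smaller side are matched.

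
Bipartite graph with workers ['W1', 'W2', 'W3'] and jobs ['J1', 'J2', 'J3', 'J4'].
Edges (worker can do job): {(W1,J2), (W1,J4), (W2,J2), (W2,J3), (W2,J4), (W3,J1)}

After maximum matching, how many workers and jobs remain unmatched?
Unmatched: 0 workers, 1 jobs

Maximum matching size: 3
Workers: 3 total, 3 matched, 0 unmatched
Jobs: 4 total, 3 matched, 1 unmatched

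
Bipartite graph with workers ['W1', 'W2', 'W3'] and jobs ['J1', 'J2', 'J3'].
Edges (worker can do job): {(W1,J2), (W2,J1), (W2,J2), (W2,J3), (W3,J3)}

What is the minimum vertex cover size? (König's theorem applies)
Minimum vertex cover size = 3

By König's theorem: in bipartite graphs,
min vertex cover = max matching = 3

Maximum matching has size 3, so minimum vertex cover also has size 3.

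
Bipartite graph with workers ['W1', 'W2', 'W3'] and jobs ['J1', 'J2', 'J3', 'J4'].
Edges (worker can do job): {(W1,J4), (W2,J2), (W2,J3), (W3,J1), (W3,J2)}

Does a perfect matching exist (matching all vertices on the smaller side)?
Yes, perfect matching exists (size 3)

Perfect matching: {(W1,J4), (W2,J3), (W3,J1)}
All 3 vertices on the smaller side are matched.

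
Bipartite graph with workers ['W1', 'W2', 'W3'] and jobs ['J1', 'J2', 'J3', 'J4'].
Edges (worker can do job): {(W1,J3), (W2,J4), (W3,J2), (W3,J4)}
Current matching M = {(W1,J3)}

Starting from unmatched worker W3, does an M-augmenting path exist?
Yes: W3 → J2

An M-augmenting path alternates non-matching / matching edges, starting and ending at unmatched vertices.
Path: W3 → J2
(J2 is unmatched in M, so the path is augmenting.)
Flipping edges along this path would increase |M| from 1 to 2.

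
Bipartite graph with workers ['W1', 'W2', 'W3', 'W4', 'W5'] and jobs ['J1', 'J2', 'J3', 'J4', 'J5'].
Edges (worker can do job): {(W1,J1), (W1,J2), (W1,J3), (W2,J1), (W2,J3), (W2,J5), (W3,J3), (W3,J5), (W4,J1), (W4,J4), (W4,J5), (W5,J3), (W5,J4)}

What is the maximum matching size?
Maximum matching size = 5

Maximum matching: {(W1,J2), (W2,J1), (W3,J5), (W4,J4), (W5,J3)}
Size: 5

This assigns 5 workers to 5 distinct jobs.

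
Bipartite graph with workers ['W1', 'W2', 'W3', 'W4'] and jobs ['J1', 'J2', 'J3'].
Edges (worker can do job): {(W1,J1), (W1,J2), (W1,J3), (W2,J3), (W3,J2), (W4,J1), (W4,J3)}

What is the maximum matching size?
Maximum matching size = 3

Maximum matching: {(W1,J3), (W3,J2), (W4,J1)}
Size: 3

This assigns 3 workers to 3 distinct jobs.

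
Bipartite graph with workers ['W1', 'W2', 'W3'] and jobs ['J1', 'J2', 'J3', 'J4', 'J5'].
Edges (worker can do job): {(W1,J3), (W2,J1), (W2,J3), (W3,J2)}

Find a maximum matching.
Matching: {(W1,J3), (W2,J1), (W3,J2)}

Maximum matching (size 3):
  W1 → J3
  W2 → J1
  W3 → J2

Each worker is assigned to at most one job, and each job to at most one worker.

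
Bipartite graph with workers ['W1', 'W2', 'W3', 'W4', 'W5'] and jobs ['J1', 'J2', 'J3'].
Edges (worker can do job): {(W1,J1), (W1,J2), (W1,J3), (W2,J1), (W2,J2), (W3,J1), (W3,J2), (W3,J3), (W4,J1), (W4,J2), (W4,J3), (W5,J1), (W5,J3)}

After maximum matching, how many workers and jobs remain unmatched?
Unmatched: 2 workers, 0 jobs

Maximum matching size: 3
Workers: 5 total, 3 matched, 2 unmatched
Jobs: 3 total, 3 matched, 0 unmatched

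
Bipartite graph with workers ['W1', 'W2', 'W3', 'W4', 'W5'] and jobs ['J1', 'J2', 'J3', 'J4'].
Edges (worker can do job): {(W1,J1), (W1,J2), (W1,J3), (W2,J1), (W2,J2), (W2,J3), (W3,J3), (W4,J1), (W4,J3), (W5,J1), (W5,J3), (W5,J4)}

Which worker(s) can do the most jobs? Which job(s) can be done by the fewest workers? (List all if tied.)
Most versatile: W1, W2, W5 (3 jobs); Least covered: J4 (1 workers)

Worker degrees (jobs they can do): W1:3, W2:3, W3:1, W4:2, W5:3
Job degrees (workers who can do it): J1:4, J2:2, J3:5, J4:1

Maximum worker degree is 3, achieved by: W1, W2, W5
Minimum job degree is 1, achieved by: J4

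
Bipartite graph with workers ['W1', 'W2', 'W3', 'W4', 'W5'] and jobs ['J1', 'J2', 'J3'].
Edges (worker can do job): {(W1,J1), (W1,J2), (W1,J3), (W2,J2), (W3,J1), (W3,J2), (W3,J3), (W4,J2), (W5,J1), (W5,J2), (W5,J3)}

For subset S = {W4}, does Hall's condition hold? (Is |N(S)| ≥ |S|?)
Yes: |N(S)| = 1, |S| = 1

Subset S = {W4}
Neighbors N(S) = {J2}

|N(S)| = 1, |S| = 1
Hall's condition: |N(S)| ≥ |S| is satisfied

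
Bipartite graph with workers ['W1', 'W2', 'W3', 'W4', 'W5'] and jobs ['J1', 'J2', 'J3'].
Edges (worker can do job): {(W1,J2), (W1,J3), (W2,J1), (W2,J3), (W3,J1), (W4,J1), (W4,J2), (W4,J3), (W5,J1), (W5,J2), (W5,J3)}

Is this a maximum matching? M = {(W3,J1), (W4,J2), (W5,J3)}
Yes, size 3 is maximum

Proposed matching has size 3.
Maximum matching size for this graph: 3.

This is a maximum matching.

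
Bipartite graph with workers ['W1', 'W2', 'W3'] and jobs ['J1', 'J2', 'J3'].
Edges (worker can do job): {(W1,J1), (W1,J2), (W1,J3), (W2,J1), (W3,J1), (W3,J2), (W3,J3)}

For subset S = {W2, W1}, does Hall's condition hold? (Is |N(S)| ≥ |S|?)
Yes: |N(S)| = 3, |S| = 2

Subset S = {W2, W1}
Neighbors N(S) = {J1, J2, J3}

|N(S)| = 3, |S| = 2
Hall's condition: |N(S)| ≥ |S| is satisfied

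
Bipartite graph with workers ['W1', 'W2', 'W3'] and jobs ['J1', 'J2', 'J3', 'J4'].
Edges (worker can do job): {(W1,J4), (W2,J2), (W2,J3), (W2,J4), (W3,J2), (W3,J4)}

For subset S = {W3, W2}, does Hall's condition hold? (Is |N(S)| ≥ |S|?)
Yes: |N(S)| = 3, |S| = 2

Subset S = {W3, W2}
Neighbors N(S) = {J2, J3, J4}

|N(S)| = 3, |S| = 2
Hall's condition: |N(S)| ≥ |S| is satisfied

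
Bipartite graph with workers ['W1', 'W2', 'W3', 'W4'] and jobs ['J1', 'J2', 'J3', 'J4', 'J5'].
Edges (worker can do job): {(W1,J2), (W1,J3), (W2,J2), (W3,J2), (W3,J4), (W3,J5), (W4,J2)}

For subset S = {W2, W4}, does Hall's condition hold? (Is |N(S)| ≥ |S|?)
No: |N(S)| = 1, |S| = 2

Subset S = {W2, W4}
Neighbors N(S) = {J2}

|N(S)| = 1, |S| = 2
Hall's condition: |N(S)| ≥ |S| is NOT satisfied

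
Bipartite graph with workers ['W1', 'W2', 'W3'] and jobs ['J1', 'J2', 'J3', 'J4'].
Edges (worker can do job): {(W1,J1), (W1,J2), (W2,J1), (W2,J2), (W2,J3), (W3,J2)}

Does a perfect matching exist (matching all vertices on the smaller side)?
Yes, perfect matching exists (size 3)

Perfect matching: {(W1,J1), (W2,J3), (W3,J2)}
All 3 vertices on the smaller side are matched.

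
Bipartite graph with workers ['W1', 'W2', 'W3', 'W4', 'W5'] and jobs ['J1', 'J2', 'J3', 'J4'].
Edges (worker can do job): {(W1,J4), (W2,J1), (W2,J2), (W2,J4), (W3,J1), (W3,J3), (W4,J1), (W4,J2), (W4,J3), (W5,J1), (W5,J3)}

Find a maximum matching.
Matching: {(W1,J4), (W3,J1), (W4,J2), (W5,J3)}

Maximum matching (size 4):
  W1 → J4
  W3 → J1
  W4 → J2
  W5 → J3

Each worker is assigned to at most one job, and each job to at most one worker.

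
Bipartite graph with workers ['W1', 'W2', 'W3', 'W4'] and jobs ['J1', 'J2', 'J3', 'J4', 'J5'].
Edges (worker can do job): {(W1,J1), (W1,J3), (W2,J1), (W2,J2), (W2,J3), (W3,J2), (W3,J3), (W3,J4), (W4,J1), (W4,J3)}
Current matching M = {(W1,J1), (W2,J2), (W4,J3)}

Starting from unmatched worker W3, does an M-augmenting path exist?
Yes: W3 → J4

An M-augmenting path alternates non-matching / matching edges, starting and ending at unmatched vertices.
Path: W3 → J4
(J4 is unmatched in M, so the path is augmenting.)
Flipping edges along this path would increase |M| from 3 to 4.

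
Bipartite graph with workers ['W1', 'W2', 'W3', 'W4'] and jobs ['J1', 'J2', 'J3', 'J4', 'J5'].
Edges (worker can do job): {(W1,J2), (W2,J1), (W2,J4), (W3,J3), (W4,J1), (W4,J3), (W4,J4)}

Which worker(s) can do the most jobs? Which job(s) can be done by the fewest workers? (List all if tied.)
Most versatile: W4 (3 jobs); Least covered: J5 (0 workers)

Worker degrees (jobs they can do): W1:1, W2:2, W3:1, W4:3
Job degrees (workers who can do it): J1:2, J2:1, J3:2, J4:2, J5:0

Maximum worker degree is 3, achieved by: W4
Minimum job degree is 0, achieved by: J5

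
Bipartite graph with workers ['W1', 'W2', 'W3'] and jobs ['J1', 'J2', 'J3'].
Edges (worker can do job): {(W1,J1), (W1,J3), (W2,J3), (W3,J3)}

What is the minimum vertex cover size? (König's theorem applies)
Minimum vertex cover size = 2

By König's theorem: in bipartite graphs,
min vertex cover = max matching = 2

Maximum matching has size 2, so minimum vertex cover also has size 2.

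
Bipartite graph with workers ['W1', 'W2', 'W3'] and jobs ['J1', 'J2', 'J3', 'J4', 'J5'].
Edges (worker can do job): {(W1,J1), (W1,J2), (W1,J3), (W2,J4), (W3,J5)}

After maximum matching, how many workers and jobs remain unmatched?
Unmatched: 0 workers, 2 jobs

Maximum matching size: 3
Workers: 3 total, 3 matched, 0 unmatched
Jobs: 5 total, 3 matched, 2 unmatched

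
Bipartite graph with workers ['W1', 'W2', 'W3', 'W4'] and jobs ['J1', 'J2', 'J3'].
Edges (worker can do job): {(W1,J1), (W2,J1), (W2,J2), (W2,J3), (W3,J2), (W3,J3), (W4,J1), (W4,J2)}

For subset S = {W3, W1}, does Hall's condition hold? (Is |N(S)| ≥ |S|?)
Yes: |N(S)| = 3, |S| = 2

Subset S = {W3, W1}
Neighbors N(S) = {J1, J2, J3}

|N(S)| = 3, |S| = 2
Hall's condition: |N(S)| ≥ |S| is satisfied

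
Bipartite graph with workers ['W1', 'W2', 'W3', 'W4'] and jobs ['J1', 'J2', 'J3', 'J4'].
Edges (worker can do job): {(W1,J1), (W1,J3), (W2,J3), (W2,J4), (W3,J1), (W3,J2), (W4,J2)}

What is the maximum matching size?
Maximum matching size = 4

Maximum matching: {(W1,J3), (W2,J4), (W3,J1), (W4,J2)}
Size: 4

This assigns 4 workers to 4 distinct jobs.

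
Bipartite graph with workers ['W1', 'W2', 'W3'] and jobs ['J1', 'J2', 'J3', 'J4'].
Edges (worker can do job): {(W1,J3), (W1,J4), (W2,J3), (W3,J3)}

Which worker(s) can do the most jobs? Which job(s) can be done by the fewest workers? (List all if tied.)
Most versatile: W1 (2 jobs); Least covered: J1, J2 (0 workers)

Worker degrees (jobs they can do): W1:2, W2:1, W3:1
Job degrees (workers who can do it): J1:0, J2:0, J3:3, J4:1

Maximum worker degree is 2, achieved by: W1
Minimum job degree is 0, achieved by: J1, J2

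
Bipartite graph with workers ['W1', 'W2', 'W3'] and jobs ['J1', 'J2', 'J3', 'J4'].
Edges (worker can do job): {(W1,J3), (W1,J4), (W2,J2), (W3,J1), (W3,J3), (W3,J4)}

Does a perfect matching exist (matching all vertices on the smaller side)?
Yes, perfect matching exists (size 3)

Perfect matching: {(W1,J3), (W2,J2), (W3,J4)}
All 3 vertices on the smaller side are matched.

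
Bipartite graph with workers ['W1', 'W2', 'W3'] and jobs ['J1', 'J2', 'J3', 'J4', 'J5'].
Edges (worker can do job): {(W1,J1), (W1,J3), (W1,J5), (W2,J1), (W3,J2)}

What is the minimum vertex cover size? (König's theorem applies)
Minimum vertex cover size = 3

By König's theorem: in bipartite graphs,
min vertex cover = max matching = 3

Maximum matching has size 3, so minimum vertex cover also has size 3.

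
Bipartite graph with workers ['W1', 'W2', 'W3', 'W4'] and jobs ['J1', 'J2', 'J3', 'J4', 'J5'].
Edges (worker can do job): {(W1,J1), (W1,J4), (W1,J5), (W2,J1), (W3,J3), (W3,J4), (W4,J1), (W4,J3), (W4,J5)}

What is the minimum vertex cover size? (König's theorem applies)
Minimum vertex cover size = 4

By König's theorem: in bipartite graphs,
min vertex cover = max matching = 4

Maximum matching has size 4, so minimum vertex cover also has size 4.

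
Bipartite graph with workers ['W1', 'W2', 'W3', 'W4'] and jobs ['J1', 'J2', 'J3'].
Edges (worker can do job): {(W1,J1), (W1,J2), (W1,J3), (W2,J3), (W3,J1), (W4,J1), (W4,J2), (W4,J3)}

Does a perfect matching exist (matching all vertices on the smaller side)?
Yes, perfect matching exists (size 3)

Perfect matching: {(W1,J3), (W3,J1), (W4,J2)}
All 3 vertices on the smaller side are matched.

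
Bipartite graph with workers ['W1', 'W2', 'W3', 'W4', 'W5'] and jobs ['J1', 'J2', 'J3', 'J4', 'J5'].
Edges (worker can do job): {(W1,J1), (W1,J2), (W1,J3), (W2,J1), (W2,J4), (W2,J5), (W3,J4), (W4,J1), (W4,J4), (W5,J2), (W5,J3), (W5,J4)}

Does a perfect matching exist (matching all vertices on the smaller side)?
Yes, perfect matching exists (size 5)

Perfect matching: {(W1,J3), (W2,J5), (W3,J4), (W4,J1), (W5,J2)}
All 5 vertices on the smaller side are matched.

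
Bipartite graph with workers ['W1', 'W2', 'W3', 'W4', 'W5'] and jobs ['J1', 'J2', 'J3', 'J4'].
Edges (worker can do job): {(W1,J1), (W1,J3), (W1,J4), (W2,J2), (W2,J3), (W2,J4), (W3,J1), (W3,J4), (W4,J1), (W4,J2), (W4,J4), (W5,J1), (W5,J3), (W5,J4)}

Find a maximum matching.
Matching: {(W1,J4), (W3,J1), (W4,J2), (W5,J3)}

Maximum matching (size 4):
  W1 → J4
  W3 → J1
  W4 → J2
  W5 → J3

Each worker is assigned to at most one job, and each job to at most one worker.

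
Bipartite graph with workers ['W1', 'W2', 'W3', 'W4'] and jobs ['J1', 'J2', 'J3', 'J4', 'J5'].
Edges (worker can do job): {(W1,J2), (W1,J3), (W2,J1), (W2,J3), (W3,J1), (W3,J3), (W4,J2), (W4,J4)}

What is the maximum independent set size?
Maximum independent set = 5

By König's theorem:
- Min vertex cover = Max matching = 4
- Max independent set = Total vertices - Min vertex cover
- Max independent set = 9 - 4 = 5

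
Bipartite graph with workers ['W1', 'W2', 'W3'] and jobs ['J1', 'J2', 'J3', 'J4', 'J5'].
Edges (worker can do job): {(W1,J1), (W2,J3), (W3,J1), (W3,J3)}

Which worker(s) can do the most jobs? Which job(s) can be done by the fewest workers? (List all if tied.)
Most versatile: W3 (2 jobs); Least covered: J2, J4, J5 (0 workers)

Worker degrees (jobs they can do): W1:1, W2:1, W3:2
Job degrees (workers who can do it): J1:2, J2:0, J3:2, J4:0, J5:0

Maximum worker degree is 2, achieved by: W3
Minimum job degree is 0, achieved by: J2, J4, J5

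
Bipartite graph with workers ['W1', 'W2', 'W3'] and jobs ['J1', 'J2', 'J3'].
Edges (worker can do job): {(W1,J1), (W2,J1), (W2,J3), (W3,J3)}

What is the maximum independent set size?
Maximum independent set = 4

By König's theorem:
- Min vertex cover = Max matching = 2
- Max independent set = Total vertices - Min vertex cover
- Max independent set = 6 - 2 = 4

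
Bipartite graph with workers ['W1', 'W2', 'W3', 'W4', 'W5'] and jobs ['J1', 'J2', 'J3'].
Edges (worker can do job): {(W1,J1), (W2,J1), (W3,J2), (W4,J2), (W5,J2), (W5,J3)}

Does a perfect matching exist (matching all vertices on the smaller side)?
Yes, perfect matching exists (size 3)

Perfect matching: {(W1,J1), (W3,J2), (W5,J3)}
All 3 vertices on the smaller side are matched.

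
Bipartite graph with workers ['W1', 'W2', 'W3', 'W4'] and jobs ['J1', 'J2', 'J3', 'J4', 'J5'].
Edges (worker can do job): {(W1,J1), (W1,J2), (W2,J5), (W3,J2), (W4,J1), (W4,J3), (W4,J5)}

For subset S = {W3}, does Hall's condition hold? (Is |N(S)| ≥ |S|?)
Yes: |N(S)| = 1, |S| = 1

Subset S = {W3}
Neighbors N(S) = {J2}

|N(S)| = 1, |S| = 1
Hall's condition: |N(S)| ≥ |S| is satisfied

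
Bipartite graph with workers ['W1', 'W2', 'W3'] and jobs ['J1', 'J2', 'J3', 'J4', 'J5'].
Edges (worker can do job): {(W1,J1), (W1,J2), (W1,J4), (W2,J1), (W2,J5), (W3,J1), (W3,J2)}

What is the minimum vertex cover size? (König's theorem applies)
Minimum vertex cover size = 3

By König's theorem: in bipartite graphs,
min vertex cover = max matching = 3

Maximum matching has size 3, so minimum vertex cover also has size 3.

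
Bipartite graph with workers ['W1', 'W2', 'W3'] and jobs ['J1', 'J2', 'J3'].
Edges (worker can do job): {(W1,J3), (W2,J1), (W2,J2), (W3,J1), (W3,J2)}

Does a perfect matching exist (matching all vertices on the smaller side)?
Yes, perfect matching exists (size 3)

Perfect matching: {(W1,J3), (W2,J1), (W3,J2)}
All 3 vertices on the smaller side are matched.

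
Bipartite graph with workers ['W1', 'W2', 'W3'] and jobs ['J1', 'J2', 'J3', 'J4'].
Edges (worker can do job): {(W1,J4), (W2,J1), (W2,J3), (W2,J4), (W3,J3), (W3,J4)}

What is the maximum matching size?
Maximum matching size = 3

Maximum matching: {(W1,J4), (W2,J1), (W3,J3)}
Size: 3

This assigns 3 workers to 3 distinct jobs.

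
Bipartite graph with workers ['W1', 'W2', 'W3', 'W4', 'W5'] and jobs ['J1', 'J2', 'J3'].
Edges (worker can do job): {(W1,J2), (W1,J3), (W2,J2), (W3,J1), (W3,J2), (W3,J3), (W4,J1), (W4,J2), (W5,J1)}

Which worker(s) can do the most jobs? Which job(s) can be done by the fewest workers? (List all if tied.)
Most versatile: W3 (3 jobs); Least covered: J3 (2 workers)

Worker degrees (jobs they can do): W1:2, W2:1, W3:3, W4:2, W5:1
Job degrees (workers who can do it): J1:3, J2:4, J3:2

Maximum worker degree is 3, achieved by: W3
Minimum job degree is 2, achieved by: J3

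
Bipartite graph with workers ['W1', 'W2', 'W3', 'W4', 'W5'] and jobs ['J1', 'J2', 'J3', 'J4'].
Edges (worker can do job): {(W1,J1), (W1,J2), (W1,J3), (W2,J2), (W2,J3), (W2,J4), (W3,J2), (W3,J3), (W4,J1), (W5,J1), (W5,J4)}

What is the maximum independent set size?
Maximum independent set = 5

By König's theorem:
- Min vertex cover = Max matching = 4
- Max independent set = Total vertices - Min vertex cover
- Max independent set = 9 - 4 = 5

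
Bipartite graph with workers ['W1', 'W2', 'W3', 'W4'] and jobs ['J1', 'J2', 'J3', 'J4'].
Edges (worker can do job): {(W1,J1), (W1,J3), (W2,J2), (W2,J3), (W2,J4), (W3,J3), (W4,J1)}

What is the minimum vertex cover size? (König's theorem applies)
Minimum vertex cover size = 3

By König's theorem: in bipartite graphs,
min vertex cover = max matching = 3

Maximum matching has size 3, so minimum vertex cover also has size 3.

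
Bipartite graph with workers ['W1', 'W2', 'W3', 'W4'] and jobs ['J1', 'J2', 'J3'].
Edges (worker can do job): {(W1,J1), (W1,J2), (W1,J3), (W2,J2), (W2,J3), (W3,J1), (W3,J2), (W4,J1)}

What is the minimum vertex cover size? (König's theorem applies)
Minimum vertex cover size = 3

By König's theorem: in bipartite graphs,
min vertex cover = max matching = 3

Maximum matching has size 3, so minimum vertex cover also has size 3.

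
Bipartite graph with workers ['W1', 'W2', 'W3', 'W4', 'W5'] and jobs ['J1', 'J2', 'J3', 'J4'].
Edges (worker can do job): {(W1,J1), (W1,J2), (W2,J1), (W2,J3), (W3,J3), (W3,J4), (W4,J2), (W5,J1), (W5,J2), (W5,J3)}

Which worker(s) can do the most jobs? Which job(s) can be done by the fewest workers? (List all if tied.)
Most versatile: W5 (3 jobs); Least covered: J4 (1 workers)

Worker degrees (jobs they can do): W1:2, W2:2, W3:2, W4:1, W5:3
Job degrees (workers who can do it): J1:3, J2:3, J3:3, J4:1

Maximum worker degree is 3, achieved by: W5
Minimum job degree is 1, achieved by: J4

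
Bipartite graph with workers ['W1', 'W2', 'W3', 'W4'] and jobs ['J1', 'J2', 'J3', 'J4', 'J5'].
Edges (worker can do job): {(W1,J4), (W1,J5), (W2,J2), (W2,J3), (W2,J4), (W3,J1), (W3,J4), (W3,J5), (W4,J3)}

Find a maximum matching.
Matching: {(W1,J5), (W2,J4), (W3,J1), (W4,J3)}

Maximum matching (size 4):
  W1 → J5
  W2 → J4
  W3 → J1
  W4 → J3

Each worker is assigned to at most one job, and each job to at most one worker.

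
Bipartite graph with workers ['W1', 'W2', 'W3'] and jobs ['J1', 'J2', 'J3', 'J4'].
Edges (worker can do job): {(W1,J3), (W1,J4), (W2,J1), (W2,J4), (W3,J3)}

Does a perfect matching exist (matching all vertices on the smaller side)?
Yes, perfect matching exists (size 3)

Perfect matching: {(W1,J4), (W2,J1), (W3,J3)}
All 3 vertices on the smaller side are matched.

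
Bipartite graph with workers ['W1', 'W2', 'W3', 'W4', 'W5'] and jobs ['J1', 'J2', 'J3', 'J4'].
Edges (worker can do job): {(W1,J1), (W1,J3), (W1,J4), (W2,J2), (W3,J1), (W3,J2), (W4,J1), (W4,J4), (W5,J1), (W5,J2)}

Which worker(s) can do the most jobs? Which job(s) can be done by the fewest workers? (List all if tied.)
Most versatile: W1 (3 jobs); Least covered: J3 (1 workers)

Worker degrees (jobs they can do): W1:3, W2:1, W3:2, W4:2, W5:2
Job degrees (workers who can do it): J1:4, J2:3, J3:1, J4:2

Maximum worker degree is 3, achieved by: W1
Minimum job degree is 1, achieved by: J3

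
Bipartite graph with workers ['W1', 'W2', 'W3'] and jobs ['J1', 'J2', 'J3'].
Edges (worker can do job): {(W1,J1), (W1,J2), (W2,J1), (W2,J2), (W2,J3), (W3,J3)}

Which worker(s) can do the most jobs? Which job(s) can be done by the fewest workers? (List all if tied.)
Most versatile: W2 (3 jobs); Least covered: J1, J2, J3 (2 workers)

Worker degrees (jobs they can do): W1:2, W2:3, W3:1
Job degrees (workers who can do it): J1:2, J2:2, J3:2

Maximum worker degree is 3, achieved by: W2
Minimum job degree is 2, achieved by: J1, J2, J3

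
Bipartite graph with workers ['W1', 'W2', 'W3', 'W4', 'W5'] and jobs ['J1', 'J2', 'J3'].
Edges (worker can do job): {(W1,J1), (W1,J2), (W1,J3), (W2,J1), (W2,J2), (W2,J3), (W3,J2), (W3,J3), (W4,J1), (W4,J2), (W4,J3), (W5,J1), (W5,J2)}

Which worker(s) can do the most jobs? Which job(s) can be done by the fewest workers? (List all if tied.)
Most versatile: W1, W2, W4 (3 jobs); Least covered: J1, J3 (4 workers)

Worker degrees (jobs they can do): W1:3, W2:3, W3:2, W4:3, W5:2
Job degrees (workers who can do it): J1:4, J2:5, J3:4

Maximum worker degree is 3, achieved by: W1, W2, W4
Minimum job degree is 4, achieved by: J1, J3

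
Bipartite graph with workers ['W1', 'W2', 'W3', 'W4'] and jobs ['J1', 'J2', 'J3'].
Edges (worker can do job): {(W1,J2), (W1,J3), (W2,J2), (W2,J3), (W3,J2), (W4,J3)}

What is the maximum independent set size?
Maximum independent set = 5

By König's theorem:
- Min vertex cover = Max matching = 2
- Max independent set = Total vertices - Min vertex cover
- Max independent set = 7 - 2 = 5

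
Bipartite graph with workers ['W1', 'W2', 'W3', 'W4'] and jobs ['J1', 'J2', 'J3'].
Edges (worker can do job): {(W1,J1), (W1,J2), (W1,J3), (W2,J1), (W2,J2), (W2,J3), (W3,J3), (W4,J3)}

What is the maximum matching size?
Maximum matching size = 3

Maximum matching: {(W1,J1), (W2,J2), (W4,J3)}
Size: 3

This assigns 3 workers to 3 distinct jobs.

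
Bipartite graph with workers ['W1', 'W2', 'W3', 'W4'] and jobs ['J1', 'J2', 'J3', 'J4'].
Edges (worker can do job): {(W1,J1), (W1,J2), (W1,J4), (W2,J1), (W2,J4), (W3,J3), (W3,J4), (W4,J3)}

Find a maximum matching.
Matching: {(W1,J2), (W2,J1), (W3,J4), (W4,J3)}

Maximum matching (size 4):
  W1 → J2
  W2 → J1
  W3 → J4
  W4 → J3

Each worker is assigned to at most one job, and each job to at most one worker.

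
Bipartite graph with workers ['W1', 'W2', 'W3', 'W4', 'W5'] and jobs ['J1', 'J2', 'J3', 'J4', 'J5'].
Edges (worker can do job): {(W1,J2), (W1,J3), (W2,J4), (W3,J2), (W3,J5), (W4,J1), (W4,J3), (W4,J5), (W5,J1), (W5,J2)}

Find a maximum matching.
Matching: {(W1,J3), (W2,J4), (W3,J2), (W4,J5), (W5,J1)}

Maximum matching (size 5):
  W1 → J3
  W2 → J4
  W3 → J2
  W4 → J5
  W5 → J1

Each worker is assigned to at most one job, and each job to at most one worker.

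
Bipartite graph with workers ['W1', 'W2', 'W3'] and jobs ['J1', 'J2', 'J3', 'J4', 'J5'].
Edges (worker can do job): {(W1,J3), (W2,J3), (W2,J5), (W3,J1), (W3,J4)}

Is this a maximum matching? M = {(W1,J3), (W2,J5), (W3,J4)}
Yes, size 3 is maximum

Proposed matching has size 3.
Maximum matching size for this graph: 3.

This is a maximum matching.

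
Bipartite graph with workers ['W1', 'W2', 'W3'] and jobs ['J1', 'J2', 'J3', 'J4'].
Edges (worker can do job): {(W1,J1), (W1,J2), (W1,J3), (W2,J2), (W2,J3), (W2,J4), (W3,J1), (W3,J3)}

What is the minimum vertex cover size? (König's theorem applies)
Minimum vertex cover size = 3

By König's theorem: in bipartite graphs,
min vertex cover = max matching = 3

Maximum matching has size 3, so minimum vertex cover also has size 3.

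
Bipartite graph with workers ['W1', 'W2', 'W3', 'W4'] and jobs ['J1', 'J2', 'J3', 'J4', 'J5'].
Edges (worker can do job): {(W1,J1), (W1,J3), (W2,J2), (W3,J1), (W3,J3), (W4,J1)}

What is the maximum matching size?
Maximum matching size = 3

Maximum matching: {(W2,J2), (W3,J3), (W4,J1)}
Size: 3

This assigns 3 workers to 3 distinct jobs.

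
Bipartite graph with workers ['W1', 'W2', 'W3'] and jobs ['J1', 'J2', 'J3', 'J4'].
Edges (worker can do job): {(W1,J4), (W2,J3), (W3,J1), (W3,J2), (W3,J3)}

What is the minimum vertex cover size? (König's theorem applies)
Minimum vertex cover size = 3

By König's theorem: in bipartite graphs,
min vertex cover = max matching = 3

Maximum matching has size 3, so minimum vertex cover also has size 3.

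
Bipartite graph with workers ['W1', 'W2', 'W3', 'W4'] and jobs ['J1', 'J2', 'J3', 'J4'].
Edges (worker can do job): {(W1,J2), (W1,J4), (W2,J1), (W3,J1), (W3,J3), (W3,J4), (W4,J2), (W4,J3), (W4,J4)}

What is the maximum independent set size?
Maximum independent set = 4

By König's theorem:
- Min vertex cover = Max matching = 4
- Max independent set = Total vertices - Min vertex cover
- Max independent set = 8 - 4 = 4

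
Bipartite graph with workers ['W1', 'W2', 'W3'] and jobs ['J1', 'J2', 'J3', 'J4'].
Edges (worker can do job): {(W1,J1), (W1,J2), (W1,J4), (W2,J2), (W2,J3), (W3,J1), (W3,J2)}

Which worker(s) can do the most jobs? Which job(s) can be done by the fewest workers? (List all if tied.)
Most versatile: W1 (3 jobs); Least covered: J3, J4 (1 workers)

Worker degrees (jobs they can do): W1:3, W2:2, W3:2
Job degrees (workers who can do it): J1:2, J2:3, J3:1, J4:1

Maximum worker degree is 3, achieved by: W1
Minimum job degree is 1, achieved by: J3, J4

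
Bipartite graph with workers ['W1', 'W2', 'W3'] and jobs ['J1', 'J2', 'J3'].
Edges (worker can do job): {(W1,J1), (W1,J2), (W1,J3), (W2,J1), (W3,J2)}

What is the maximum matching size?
Maximum matching size = 3

Maximum matching: {(W1,J3), (W2,J1), (W3,J2)}
Size: 3

This assigns 3 workers to 3 distinct jobs.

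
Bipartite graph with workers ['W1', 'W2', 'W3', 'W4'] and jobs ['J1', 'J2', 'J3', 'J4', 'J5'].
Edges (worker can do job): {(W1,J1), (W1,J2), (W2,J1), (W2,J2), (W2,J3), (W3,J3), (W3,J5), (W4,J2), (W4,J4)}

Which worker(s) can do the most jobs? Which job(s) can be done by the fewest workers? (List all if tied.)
Most versatile: W2 (3 jobs); Least covered: J4, J5 (1 workers)

Worker degrees (jobs they can do): W1:2, W2:3, W3:2, W4:2
Job degrees (workers who can do it): J1:2, J2:3, J3:2, J4:1, J5:1

Maximum worker degree is 3, achieved by: W2
Minimum job degree is 1, achieved by: J4, J5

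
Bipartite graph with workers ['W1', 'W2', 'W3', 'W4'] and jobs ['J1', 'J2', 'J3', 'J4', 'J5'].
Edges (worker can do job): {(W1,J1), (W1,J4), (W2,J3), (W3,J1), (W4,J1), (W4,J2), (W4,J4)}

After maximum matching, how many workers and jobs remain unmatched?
Unmatched: 0 workers, 1 jobs

Maximum matching size: 4
Workers: 4 total, 4 matched, 0 unmatched
Jobs: 5 total, 4 matched, 1 unmatched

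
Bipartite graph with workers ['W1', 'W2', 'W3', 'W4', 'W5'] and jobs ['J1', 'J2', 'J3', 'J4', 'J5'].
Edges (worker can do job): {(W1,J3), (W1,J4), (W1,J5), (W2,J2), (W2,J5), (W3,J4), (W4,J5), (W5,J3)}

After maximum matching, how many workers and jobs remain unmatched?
Unmatched: 1 workers, 1 jobs

Maximum matching size: 4
Workers: 5 total, 4 matched, 1 unmatched
Jobs: 5 total, 4 matched, 1 unmatched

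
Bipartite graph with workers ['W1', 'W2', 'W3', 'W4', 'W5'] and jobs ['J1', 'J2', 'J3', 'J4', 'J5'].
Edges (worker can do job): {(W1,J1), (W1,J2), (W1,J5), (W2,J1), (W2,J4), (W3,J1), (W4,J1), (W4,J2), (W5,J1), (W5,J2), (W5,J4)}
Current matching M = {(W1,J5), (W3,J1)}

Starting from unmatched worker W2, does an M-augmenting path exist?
Yes: W2 → J4

An M-augmenting path alternates non-matching / matching edges, starting and ending at unmatched vertices.
Path: W2 → J4
(J4 is unmatched in M, so the path is augmenting.)
Flipping edges along this path would increase |M| from 2 to 3.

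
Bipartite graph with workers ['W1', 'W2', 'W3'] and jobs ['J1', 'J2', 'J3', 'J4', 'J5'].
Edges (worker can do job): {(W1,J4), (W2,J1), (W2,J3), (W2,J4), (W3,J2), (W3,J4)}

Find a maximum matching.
Matching: {(W1,J4), (W2,J3), (W3,J2)}

Maximum matching (size 3):
  W1 → J4
  W2 → J3
  W3 → J2

Each worker is assigned to at most one job, and each job to at most one worker.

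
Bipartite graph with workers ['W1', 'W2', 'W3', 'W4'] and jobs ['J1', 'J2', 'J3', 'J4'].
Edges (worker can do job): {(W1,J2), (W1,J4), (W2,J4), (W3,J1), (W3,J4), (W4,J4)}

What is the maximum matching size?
Maximum matching size = 3

Maximum matching: {(W1,J2), (W3,J1), (W4,J4)}
Size: 3

This assigns 3 workers to 3 distinct jobs.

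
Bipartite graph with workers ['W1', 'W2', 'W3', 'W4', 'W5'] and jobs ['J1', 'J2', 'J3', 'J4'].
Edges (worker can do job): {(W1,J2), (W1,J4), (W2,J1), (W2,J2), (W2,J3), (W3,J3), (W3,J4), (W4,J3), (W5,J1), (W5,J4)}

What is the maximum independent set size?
Maximum independent set = 5

By König's theorem:
- Min vertex cover = Max matching = 4
- Max independent set = Total vertices - Min vertex cover
- Max independent set = 9 - 4 = 5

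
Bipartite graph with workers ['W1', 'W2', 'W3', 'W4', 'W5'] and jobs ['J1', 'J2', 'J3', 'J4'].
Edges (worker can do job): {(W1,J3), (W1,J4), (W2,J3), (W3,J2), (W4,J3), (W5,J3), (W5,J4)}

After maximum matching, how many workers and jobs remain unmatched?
Unmatched: 2 workers, 1 jobs

Maximum matching size: 3
Workers: 5 total, 3 matched, 2 unmatched
Jobs: 4 total, 3 matched, 1 unmatched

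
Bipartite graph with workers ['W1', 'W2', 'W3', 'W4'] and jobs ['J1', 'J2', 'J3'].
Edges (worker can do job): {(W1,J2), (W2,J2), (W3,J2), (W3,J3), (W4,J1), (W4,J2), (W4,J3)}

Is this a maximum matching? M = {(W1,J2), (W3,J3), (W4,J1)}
Yes, size 3 is maximum

Proposed matching has size 3.
Maximum matching size for this graph: 3.

This is a maximum matching.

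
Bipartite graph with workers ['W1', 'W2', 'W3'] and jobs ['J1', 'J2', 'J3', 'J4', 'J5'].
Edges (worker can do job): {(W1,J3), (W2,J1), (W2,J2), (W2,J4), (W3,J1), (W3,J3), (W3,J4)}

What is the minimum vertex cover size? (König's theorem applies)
Minimum vertex cover size = 3

By König's theorem: in bipartite graphs,
min vertex cover = max matching = 3

Maximum matching has size 3, so minimum vertex cover also has size 3.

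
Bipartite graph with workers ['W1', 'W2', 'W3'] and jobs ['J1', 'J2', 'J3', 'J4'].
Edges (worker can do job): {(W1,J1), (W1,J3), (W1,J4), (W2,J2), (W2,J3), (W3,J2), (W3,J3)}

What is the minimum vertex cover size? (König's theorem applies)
Minimum vertex cover size = 3

By König's theorem: in bipartite graphs,
min vertex cover = max matching = 3

Maximum matching has size 3, so minimum vertex cover also has size 3.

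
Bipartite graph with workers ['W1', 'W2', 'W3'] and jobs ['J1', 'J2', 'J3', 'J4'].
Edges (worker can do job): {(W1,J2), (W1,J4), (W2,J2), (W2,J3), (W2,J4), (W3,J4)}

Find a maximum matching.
Matching: {(W1,J2), (W2,J3), (W3,J4)}

Maximum matching (size 3):
  W1 → J2
  W2 → J3
  W3 → J4

Each worker is assigned to at most one job, and each job to at most one worker.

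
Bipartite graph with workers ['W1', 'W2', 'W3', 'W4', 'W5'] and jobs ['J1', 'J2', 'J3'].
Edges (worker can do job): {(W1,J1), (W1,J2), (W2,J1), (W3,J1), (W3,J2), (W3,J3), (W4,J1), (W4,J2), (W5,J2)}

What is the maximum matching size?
Maximum matching size = 3

Maximum matching: {(W3,J3), (W4,J1), (W5,J2)}
Size: 3

This assigns 3 workers to 3 distinct jobs.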